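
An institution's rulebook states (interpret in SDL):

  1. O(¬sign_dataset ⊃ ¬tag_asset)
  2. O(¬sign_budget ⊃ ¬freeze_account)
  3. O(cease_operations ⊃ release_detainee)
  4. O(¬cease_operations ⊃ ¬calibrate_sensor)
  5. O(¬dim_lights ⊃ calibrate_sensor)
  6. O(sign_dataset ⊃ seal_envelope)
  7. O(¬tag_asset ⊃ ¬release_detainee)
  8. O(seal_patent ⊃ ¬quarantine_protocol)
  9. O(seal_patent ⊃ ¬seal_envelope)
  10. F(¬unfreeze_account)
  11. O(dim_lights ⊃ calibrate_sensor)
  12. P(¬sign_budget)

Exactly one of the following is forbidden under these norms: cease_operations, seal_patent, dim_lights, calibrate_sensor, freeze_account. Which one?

By case analysis on dim_lights: premise 11 gives O(dim_lights ⊃ calibrate_sensor) and premise 5 gives O(¬dim_lights ⊃ calibrate_sensor), so O(calibrate_sensor) either way.
Premise 4 is O(¬cease_operations ⊃ ¬calibrate_sensor); contrapositively O(calibrate_sensor ⊃ cease_operations). Since O(calibrate_sensor) holds, K gives O(cease_operations).
From O(cease_operations) and premise 3, O(cease_operations ⊃ release_detainee), we obtain O(release_detainee).
Premise 7 is O(¬tag_asset ⊃ ¬release_detainee); contrapositively O(release_detainee ⊃ tag_asset). Since O(release_detainee) holds, K gives O(tag_asset).
The contrapositive of premise 1 (O(¬sign_dataset ⊃ ¬tag_asset)) is O(tag_asset ⊃ sign_dataset), and O(tag_asset) is already established, so O(sign_dataset).
From O(sign_dataset) and premise 6, O(sign_dataset ⊃ seal_envelope), we obtain O(seal_envelope).
The contrapositive of premise 9 (O(seal_patent ⊃ ¬seal_envelope)) is O(seal_envelope ⊃ ¬seal_patent), and O(seal_envelope) is already established, so O(¬seal_patent).
So O(¬seal_patent) holds, i.e. seal_patent is forbidden. None of the other listed options is forbidden under the premises.

seal_patent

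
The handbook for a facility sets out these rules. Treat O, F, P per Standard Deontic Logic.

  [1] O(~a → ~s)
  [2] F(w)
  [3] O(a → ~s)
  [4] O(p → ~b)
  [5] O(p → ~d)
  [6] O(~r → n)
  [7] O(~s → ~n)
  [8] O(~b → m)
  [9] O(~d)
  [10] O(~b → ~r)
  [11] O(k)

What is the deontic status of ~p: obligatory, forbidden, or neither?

Obligatory

By case analysis on ~a: premise 1 gives O(~a → ~s) and premise 3 gives O(a → ~s), so O(~s) either way.
With premise 7, O(~s → ~n), the K-axiom yields O(~n).
Premise 6, O(~r → n), contraposes to O(~n → r); with O(~n) we get O(r).
Premise 10 is O(~b → ~r); contrapositively O(r → b). Since O(r) holds, K gives O(b).
Premise 4 is O(p → ~b); contrapositively O(b → ~p). Since O(b) holds, K gives O(~p).
Premises 2, 5, 8, 9, 11 do not contribute to this derivation.
Hence ~p is obligatory.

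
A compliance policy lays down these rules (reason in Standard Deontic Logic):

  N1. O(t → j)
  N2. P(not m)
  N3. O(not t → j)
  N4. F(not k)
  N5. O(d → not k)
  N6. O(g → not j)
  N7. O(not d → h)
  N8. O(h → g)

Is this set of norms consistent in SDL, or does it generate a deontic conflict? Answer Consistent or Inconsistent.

By case analysis on t: premise 1 gives O(t → j) and premise 3 gives O(not t → j), so O(j) either way.
Premise 6, O(g → not j), contraposes to O(j → not g); with O(j) we get O(not g).
The contrapositive of premise 8 (O(h → g)) is O(not g → not h), and O(not g) is already established, so O(not h).
The contrapositive of premise 7 (O(not d → h)) is O(not h → d), and O(not h) is already established, so O(d).
From O(d) and premise 5, O(d → not k), we obtain O(not k).
Yet premise 4 is F(not k), i.e. O(k).
We now have both O(not k) and O(k) — k is simultaneously obligatory and forbidden, violating the D-axiom.

Inconsistent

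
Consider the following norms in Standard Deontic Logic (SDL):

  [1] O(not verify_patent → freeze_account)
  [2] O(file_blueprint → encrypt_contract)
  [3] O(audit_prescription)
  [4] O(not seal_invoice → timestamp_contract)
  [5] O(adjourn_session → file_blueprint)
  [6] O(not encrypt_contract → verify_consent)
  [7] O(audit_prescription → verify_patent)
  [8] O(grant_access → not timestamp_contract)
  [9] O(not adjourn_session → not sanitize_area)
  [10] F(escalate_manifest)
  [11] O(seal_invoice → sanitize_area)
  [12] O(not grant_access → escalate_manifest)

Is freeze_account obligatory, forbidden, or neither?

Premise 1 is O(not verify_patent → freeze_account), but O(not verify_patent) is not derivable from the premises, so it does not yield O(freeze_account).
No premise or chain of K-axiom applications forces O(freeze_account), and none forces O(not freeze_account). So freeze_account is neither obligatory nor forbidden under these norms.

Neither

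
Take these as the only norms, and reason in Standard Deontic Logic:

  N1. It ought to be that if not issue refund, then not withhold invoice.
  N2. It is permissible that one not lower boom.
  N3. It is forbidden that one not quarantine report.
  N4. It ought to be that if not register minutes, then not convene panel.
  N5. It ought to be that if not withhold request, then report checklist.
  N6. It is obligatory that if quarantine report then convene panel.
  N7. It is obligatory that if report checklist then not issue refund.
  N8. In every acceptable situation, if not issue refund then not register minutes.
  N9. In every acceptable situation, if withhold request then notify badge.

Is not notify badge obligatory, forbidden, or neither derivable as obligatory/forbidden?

Forbidden

Premise 3 is F(¬quarantine_report), i.e. O(quarantine_report).
Applying K to premise 6 (O(quarantine_report → convene_panel)) and O(quarantine_report) yields O(convene_panel).
Premise 4 is O(¬register_minutes → ¬convene_panel); contrapositively O(convene_panel → register_minutes). Since O(convene_panel) holds, K gives O(register_minutes).
Premise 8, O(¬issue_refund → ¬register_minutes), contraposes to O(register_minutes → issue_refund); with O(register_minutes) we get O(issue_refund).
The contrapositive of premise 7 (O(report_checklist → ¬issue_refund)) is O(issue_refund → ¬report_checklist), and O(issue_refund) is already established, so O(¬report_checklist).
Premise 5, O(¬withhold_request → report_checklist), contraposes to O(¬report_checklist → withhold_request); with O(¬report_checklist) we get O(withhold_request).
Premise 9 is O(withhold_request → notify_badge); since O(withhold_request), deontic closure gives O(notify_badge).
Premises 1, 2 do not contribute to this derivation.
Thus O(notify_badge), which is F(¬notify_badge): ¬notify_badge is forbidden.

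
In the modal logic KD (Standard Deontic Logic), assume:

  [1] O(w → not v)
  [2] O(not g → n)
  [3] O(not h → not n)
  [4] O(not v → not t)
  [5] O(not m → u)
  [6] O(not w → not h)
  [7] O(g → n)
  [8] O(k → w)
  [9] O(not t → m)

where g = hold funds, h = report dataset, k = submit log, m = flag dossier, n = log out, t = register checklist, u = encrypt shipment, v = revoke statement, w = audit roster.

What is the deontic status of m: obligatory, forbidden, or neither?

Obligatory

Premises 7 and 2 cover both cases: O(g → n) and O(not g → n). Since g ∨ not g is a tautology, O(n) follows.
Premise 3 is O(not h → not n); contrapositively O(n → h). Since O(n) holds, K gives O(h).
Premise 6 is O(not w → not h); contrapositively O(h → w). Since O(h) holds, K gives O(w).
From O(w) and premise 1, O(w → not v), we obtain O(not v).
Premise 4 is O(not v → not t); since O(not v), deontic closure gives O(not t).
With premise 9, O(not t → m), the K-axiom yields O(m).
Premises 5, 8 do not contribute to this derivation.
Hence m is obligatory.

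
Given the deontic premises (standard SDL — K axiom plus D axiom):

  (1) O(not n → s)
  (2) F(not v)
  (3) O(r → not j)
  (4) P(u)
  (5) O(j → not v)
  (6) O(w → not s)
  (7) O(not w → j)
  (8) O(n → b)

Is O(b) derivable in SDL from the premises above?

Premise 2 is F(not v), i.e. O(v).
Premise 5 is O(j → not v); contrapositively O(v → not j). Since O(v) holds, K gives O(not j).
The contrapositive of premise 7 (O(not w → j)) is O(not j → w), and O(not j) is already established, so O(w).
From O(w) and premise 6, O(w → not s), we obtain O(not s).
The contrapositive of premise 1 (O(not n → s)) is O(not s → n), and O(not s) is already established, so O(n).
Premise 8 is O(n → b); since O(n), deontic closure gives O(b).
Premises 3, 4 do not contribute to this derivation.
So O(b) follows.

Yes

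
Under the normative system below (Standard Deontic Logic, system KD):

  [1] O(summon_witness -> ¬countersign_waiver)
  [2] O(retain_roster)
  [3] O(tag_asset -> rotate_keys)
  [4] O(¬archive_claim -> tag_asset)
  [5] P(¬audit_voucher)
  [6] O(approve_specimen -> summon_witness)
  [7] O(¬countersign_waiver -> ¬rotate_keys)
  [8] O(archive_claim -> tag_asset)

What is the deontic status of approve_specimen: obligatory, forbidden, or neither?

Forbidden

Premises 4 and 8 cover both cases: O(¬archive_claim -> tag_asset) and O(archive_claim -> tag_asset). Since ¬archive_claim ∨ archive_claim is a tautology, O(tag_asset) follows.
Applying K to premise 3 (O(tag_asset -> rotate_keys)) and O(tag_asset) yields O(rotate_keys).
Premise 7 is O(¬countersign_waiver -> ¬rotate_keys); contrapositively O(rotate_keys -> countersign_waiver). Since O(rotate_keys) holds, K gives O(countersign_waiver).
Premise 1 is O(summon_witness -> ¬countersign_waiver); contrapositively O(countersign_waiver -> ¬summon_witness). Since O(countersign_waiver) holds, K gives O(¬summon_witness).
Premise 6, O(approve_specimen -> summon_witness), contraposes to O(¬summon_witness -> ¬approve_specimen); with O(¬summon_witness) we get O(¬approve_specimen).
Premises 2, 5 do not contribute to this derivation.
Thus O(¬approve_specimen), which is F(approve_specimen): approve_specimen is forbidden.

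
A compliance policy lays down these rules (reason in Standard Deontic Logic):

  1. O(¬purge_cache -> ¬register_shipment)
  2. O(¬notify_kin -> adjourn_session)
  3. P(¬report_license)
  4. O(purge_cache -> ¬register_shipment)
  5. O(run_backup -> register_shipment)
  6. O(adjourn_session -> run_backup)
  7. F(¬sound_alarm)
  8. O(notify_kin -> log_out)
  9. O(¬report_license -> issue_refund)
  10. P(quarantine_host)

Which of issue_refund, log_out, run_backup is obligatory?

By case analysis on ¬purge_cache: premise 1 gives O(¬purge_cache -> ¬register_shipment) and premise 4 gives O(purge_cache -> ¬register_shipment), so O(¬register_shipment) either way.
Premise 5 is O(run_backup -> register_shipment); contrapositively O(¬register_shipment -> ¬run_backup). Since O(¬register_shipment) holds, K gives O(¬run_backup).
Premise 6, O(adjourn_session -> run_backup), contraposes to O(¬run_backup -> ¬adjourn_session); with O(¬run_backup) we get O(¬adjourn_session).
The contrapositive of premise 2 (O(¬notify_kin -> adjourn_session)) is O(¬adjourn_session -> notify_kin), and O(¬adjourn_session) is already established, so O(notify_kin).
Applying K to premise 8 (O(notify_kin -> log_out)) and O(notify_kin) yields O(log_out).
So O(log_out) holds — log_out is obligatory. None of the other listed options is made obligatory by any chain of premises.

log_out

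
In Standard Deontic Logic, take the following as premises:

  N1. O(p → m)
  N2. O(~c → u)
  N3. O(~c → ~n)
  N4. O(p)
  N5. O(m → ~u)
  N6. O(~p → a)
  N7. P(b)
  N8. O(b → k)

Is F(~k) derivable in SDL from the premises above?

Premise 8 is O(b → k), but O(b) is not derivable from the premises (the permission P(b) asserts only ~O(~b), not O(b)), so it does not yield O(k).
No other premise forces O(k). An ideal world satisfying every premise can still have ~k true, so F(~k) is not derivable.

No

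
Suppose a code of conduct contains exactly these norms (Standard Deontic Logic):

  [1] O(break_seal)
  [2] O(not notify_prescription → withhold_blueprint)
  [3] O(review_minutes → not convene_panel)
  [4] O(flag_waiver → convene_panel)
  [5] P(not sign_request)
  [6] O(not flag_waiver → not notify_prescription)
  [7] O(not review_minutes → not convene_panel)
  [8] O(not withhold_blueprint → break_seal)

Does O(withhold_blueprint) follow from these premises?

By case analysis on review_minutes: premise 3 gives O(review_minutes → not convene_panel) and premise 7 gives O(not review_minutes → not convene_panel), so O(not convene_panel) either way.
Premise 4 is O(flag_waiver → convene_panel); contrapositively O(not convene_panel → not flag_waiver). Since O(not convene_panel) holds, K gives O(not flag_waiver).
Premise 6 is O(not flag_waiver → not notify_prescription); since O(not flag_waiver), deontic closure gives O(not notify_prescription).
Applying K to premise 2 (O(not notify_prescription → withhold_blueprint)) and O(not notify_prescription) yields O(withhold_blueprint).
Premises 1, 5, 8 do not contribute to this derivation.
So O(withhold_blueprint) follows.

Yes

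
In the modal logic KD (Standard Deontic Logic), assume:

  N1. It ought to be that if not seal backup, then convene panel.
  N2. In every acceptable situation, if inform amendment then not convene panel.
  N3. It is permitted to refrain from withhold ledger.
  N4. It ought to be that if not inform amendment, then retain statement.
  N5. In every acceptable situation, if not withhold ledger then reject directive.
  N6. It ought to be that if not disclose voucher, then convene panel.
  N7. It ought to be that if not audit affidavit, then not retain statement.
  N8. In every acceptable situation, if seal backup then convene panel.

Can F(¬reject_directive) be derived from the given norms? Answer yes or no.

No

Premise 5 is O(¬withhold_ledger → reject_directive), but O(¬withhold_ledger) is not derivable from the premises (the permission P(¬withhold_ledger) asserts only ¬O(withhold_ledger), not O(¬withhold_ledger)), so it does not yield O(reject_directive).
No other premise forces O(reject_directive). An ideal world satisfying every premise can still have ¬reject_directive true, so F(¬reject_directive) is not derivable.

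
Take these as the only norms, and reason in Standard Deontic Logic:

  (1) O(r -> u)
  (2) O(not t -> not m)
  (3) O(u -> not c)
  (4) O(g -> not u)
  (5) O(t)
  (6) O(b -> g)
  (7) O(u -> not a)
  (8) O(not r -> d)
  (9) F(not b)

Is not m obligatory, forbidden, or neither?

Neither

Premise 2 is O(not t -> not m), but O(not t) is not derivable from the premises, so it does not yield O(not m).
No premise or chain of K-axiom applications forces O(not m), and none forces O(m). So not m is neither obligatory nor forbidden under these norms.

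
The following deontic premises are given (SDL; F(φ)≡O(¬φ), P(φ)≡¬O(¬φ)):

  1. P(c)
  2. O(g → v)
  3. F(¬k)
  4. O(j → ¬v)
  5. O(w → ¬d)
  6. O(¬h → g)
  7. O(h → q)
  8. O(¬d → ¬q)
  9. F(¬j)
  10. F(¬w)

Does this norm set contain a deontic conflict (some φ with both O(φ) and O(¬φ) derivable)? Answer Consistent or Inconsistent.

Premise 9 is F(¬j), i.e. O(j).
Applying K to premise 4 (O(j → ¬v)) and O(j) yields O(¬v).
Premise 2, O(g → v), contraposes to O(¬v → ¬g); with O(¬v) we get O(¬g).
Premise 6, O(¬h → g), contraposes to O(¬g → h); with O(¬g) we get O(h).
From O(h) and premise 7, O(h → q), we obtain O(q).
The contrapositive of premise 8 (O(¬d → ¬q)) is O(q → d), and O(q) is already established, so O(d).
Premise 5, O(w → ¬d), contraposes to O(d → ¬w); with O(d) we get O(¬w).
However, F(¬w) at premise 10 amounts to O(w).
We now have both O(¬w) and O(w) — w is simultaneously obligatory and forbidden, violating the D-axiom.

Inconsistent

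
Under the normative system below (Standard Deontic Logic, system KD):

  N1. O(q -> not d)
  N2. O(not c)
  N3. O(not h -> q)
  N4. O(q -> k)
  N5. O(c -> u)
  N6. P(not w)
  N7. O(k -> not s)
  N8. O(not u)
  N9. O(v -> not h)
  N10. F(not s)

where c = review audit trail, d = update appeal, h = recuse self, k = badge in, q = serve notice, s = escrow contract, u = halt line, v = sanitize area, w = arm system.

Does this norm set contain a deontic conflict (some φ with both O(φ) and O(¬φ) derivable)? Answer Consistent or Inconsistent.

Premise 5 is O(c -> u), but O(c) is not derivable from the premises, so it does not yield O(u).
So O(u) is not derivable, and the apparent clash with O(not u) does not arise.
A world satisfying every obligation exists (e.g. c=false, d=false, h=true, k=false, q=false, s=true, u=false, v=false, w=false); no atom is both obligatory and forbidden, so the set is consistent.

Consistent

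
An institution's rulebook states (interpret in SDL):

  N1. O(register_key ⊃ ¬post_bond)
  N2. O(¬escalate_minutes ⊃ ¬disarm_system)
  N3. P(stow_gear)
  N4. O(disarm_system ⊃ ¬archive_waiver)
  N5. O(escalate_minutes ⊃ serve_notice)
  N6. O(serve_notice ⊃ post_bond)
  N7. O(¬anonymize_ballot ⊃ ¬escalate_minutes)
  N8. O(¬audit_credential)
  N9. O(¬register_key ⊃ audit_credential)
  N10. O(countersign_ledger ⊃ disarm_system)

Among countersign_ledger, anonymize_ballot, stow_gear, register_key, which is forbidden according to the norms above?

countersign_ledger

From premise 8 we have O(¬audit_credential).
Premise 9 is O(¬register_key ⊃ audit_credential); contrapositively O(¬audit_credential ⊃ register_key). Since O(¬audit_credential) holds, K gives O(register_key).
With premise 1, O(register_key ⊃ ¬post_bond), the K-axiom yields O(¬post_bond).
The contrapositive of premise 6 (O(serve_notice ⊃ post_bond)) is O(¬post_bond ⊃ ¬serve_notice), and O(¬post_bond) is already established, so O(¬serve_notice).
The contrapositive of premise 5 (O(escalate_minutes ⊃ serve_notice)) is O(¬serve_notice ⊃ ¬escalate_minutes), and O(¬serve_notice) is already established, so O(¬escalate_minutes).
With premise 2, O(¬escalate_minutes ⊃ ¬disarm_system), the K-axiom yields O(¬disarm_system).
Premise 10 is O(countersign_ledger ⊃ disarm_system); contrapositively O(¬disarm_system ⊃ ¬countersign_ledger). Since O(¬disarm_system) holds, K gives O(¬countersign_ledger).
So O(¬countersign_ledger) holds, i.e. countersign_ledger is forbidden. None of the other listed options is forbidden under the premises.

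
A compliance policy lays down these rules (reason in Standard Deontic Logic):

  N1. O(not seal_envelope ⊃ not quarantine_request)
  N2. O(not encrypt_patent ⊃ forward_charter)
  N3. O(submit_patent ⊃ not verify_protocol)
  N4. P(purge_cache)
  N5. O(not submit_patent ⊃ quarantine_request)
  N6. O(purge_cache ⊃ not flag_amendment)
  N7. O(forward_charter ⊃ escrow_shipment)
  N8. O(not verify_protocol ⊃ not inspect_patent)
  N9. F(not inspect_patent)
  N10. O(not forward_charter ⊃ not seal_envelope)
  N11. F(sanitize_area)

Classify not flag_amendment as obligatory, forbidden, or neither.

Neither

Premise 6 is O(purge_cache ⊃ not flag_amendment), but O(purge_cache) is not derivable from the premises (the permission P(purge_cache) asserts only not O(not purge_cache), not O(purge_cache)), so it does not yield O(not flag_amendment).
No premise or chain of K-axiom applications forces O(not flag_amendment), and none forces O(flag_amendment). So not flag_amendment is neither obligatory nor forbidden under these norms.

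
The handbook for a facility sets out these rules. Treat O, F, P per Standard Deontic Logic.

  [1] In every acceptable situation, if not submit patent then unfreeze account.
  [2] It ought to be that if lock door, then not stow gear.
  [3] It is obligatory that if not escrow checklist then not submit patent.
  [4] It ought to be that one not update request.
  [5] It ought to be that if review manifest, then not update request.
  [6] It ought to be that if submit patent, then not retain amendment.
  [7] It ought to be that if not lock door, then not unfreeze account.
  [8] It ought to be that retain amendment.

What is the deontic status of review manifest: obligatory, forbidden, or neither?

Neither

Premise 5 is O(review_manifest → ¬update_request); even if O(¬update_request) held, inferring O(review_manifest) would be affirming the consequent — invalid.
No premise or chain of K-axiom applications forces O(review_manifest), and none forces O(¬review_manifest). So review_manifest is neither obligatory nor forbidden under these norms.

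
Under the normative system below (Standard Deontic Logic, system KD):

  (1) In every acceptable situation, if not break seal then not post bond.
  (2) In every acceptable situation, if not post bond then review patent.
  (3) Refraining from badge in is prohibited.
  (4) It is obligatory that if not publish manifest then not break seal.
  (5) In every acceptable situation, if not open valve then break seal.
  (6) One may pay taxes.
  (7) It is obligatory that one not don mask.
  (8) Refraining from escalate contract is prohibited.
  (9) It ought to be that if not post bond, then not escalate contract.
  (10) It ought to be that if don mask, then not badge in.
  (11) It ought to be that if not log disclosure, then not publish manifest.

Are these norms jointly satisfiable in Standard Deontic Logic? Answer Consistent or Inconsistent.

Consistent

Premise 10 is O(don_mask → ¬badge_in), but O(don_mask) is not derivable from the premises, so it does not yield O(¬badge_in).
So O(¬badge_in) is not derivable, and the apparent clash with O(badge_in) does not arise.
A world satisfying every obligation exists (e.g. badge_in=true, break_seal=true, don_mask=false, escalate_contract=true, log_disclosure=true, open_valve=false, pay_taxes=false, post_bond=true, publish_manifest=true, review_patent=false); no atom is both obligatory and forbidden, so the set is consistent.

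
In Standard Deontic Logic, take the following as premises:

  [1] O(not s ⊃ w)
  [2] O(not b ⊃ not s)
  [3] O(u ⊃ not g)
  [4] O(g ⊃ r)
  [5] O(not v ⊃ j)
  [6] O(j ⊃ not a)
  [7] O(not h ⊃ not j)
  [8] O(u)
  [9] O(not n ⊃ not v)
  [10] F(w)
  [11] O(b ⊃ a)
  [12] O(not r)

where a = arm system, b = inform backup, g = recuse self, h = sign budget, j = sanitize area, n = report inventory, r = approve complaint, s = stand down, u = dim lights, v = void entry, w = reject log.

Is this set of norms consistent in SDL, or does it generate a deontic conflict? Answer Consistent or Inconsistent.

Premise 4 is O(g ⊃ r), but O(g) is not derivable from the premises, so it does not yield O(r).
So O(r) is not derivable, and the apparent clash with O(not r) does not arise.
A world satisfying every obligation exists (e.g. a=true, b=true, g=false, h=false, j=false, n=true, r=false, s=true, u=true, v=true, w=false); no atom is both obligatory and forbidden, so the set is consistent.

Consistent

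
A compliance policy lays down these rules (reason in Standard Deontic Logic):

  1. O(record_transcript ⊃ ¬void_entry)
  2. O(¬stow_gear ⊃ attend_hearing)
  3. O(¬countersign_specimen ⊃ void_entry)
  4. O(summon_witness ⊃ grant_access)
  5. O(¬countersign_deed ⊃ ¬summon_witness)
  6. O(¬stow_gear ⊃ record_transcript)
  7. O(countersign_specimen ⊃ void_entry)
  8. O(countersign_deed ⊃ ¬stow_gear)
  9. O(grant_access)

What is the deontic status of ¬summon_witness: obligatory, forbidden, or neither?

Obligatory

Premises 3 and 7 cover both cases: O(¬countersign_specimen ⊃ void_entry) and O(countersign_specimen ⊃ void_entry). Since ¬countersign_specimen ∨ countersign_specimen is a tautology, O(void_entry) follows.
Premise 1, O(record_transcript ⊃ ¬void_entry), contraposes to O(void_entry ⊃ ¬record_transcript); with O(void_entry) we get O(¬record_transcript).
Premise 6, O(¬stow_gear ⊃ record_transcript), contraposes to O(¬record_transcript ⊃ stow_gear); with O(¬record_transcript) we get O(stow_gear).
Premise 8 is O(countersign_deed ⊃ ¬stow_gear); contrapositively O(stow_gear ⊃ ¬countersign_deed). Since O(stow_gear) holds, K gives O(¬countersign_deed).
Premise 5 is O(¬countersign_deed ⊃ ¬summon_witness); since O(¬countersign_deed), deontic closure gives O(¬summon_witness).
Premises 2, 4, 9 do not contribute to this derivation.
Hence ¬summon_witness is obligatory.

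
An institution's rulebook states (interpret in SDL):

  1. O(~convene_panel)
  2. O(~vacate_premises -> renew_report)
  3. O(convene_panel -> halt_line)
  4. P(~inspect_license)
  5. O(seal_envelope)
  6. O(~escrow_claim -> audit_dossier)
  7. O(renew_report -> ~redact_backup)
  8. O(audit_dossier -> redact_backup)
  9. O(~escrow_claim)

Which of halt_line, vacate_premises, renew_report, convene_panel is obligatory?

vacate_premises

Premise 9 gives O(~escrow_claim).
From O(~escrow_claim) and premise 6, O(~escrow_claim -> audit_dossier), we obtain O(audit_dossier).
Premise 8 is O(audit_dossier -> redact_backup); since O(audit_dossier), deontic closure gives O(redact_backup).
Premise 7 is O(renew_report -> ~redact_backup); contrapositively O(redact_backup -> ~renew_report). Since O(redact_backup) holds, K gives O(~renew_report).
The contrapositive of premise 2 (O(~vacate_premises -> renew_report)) is O(~renew_report -> vacate_premises), and O(~renew_report) is already established, so O(vacate_premises).
So O(vacate_premises) holds — vacate_premises is obligatory. None of the other listed options is made obligatory by any chain of premises.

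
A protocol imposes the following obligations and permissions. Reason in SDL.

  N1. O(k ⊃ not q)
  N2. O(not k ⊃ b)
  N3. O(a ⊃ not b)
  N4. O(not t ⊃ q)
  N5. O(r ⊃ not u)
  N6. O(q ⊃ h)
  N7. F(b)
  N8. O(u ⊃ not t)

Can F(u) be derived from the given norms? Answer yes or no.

Yes

Premise 7 is F(b), i.e. O(not b).
The contrapositive of premise 2 (O(not k ⊃ b)) is O(not b ⊃ k), and O(not b) is already established, so O(k).
Premise 1 is O(k ⊃ not q); since O(k), deontic closure gives O(not q).
Premise 4 is O(not t ⊃ q); contrapositively O(not q ⊃ t). Since O(not q) holds, K gives O(t).
The contrapositive of premise 8 (O(u ⊃ not t)) is O(t ⊃ not u), and O(t) is already established, so O(not u).
Premises 3, 5, 6 do not contribute to this derivation.
So O(not u) holds, i.e. F(u). The claim follows.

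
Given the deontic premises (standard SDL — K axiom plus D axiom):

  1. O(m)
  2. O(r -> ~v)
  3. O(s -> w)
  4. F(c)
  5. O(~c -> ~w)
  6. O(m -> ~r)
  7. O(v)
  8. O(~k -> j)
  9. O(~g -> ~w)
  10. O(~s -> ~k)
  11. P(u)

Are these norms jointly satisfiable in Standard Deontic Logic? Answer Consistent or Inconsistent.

Premise 2 is O(r -> ~v), but O(r) is not derivable from the premises, so it does not yield O(~v).
So O(~v) is not derivable, and the apparent clash with O(v) does not arise.
A world satisfying every obligation exists (e.g. c=false, g=false, j=true, k=false, m=true, r=false, s=false, u=false, v=true, w=false); no atom is both obligatory and forbidden, so the set is consistent.

Consistent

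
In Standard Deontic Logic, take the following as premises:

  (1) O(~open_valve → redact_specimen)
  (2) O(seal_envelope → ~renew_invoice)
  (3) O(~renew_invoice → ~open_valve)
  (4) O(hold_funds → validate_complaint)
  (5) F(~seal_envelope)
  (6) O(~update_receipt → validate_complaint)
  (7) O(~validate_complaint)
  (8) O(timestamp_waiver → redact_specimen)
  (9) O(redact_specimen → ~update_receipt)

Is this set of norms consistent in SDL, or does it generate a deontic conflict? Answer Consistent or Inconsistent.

Inconsistent

Premise 5, F(~seal_envelope), is equivalent to O(seal_envelope).
Applying K to premise 2 (O(seal_envelope → ~renew_invoice)) and O(seal_envelope) yields O(~renew_invoice).
From O(~renew_invoice) and premise 3, O(~renew_invoice → ~open_valve), we obtain O(~open_valve).
Premise 1 is O(~open_valve → redact_specimen); since O(~open_valve), deontic closure gives O(redact_specimen).
Applying K to premise 9 (O(redact_specimen → ~update_receipt)) and O(redact_specimen) yields O(~update_receipt).
From O(~update_receipt) and premise 6, O(~update_receipt → validate_complaint), we obtain O(validate_complaint).
But premise 7 directly asserts O(~validate_complaint).
We now have both O(validate_complaint) and O(~validate_complaint) — validate_complaint is simultaneously obligatory and forbidden, violating the D-axiom.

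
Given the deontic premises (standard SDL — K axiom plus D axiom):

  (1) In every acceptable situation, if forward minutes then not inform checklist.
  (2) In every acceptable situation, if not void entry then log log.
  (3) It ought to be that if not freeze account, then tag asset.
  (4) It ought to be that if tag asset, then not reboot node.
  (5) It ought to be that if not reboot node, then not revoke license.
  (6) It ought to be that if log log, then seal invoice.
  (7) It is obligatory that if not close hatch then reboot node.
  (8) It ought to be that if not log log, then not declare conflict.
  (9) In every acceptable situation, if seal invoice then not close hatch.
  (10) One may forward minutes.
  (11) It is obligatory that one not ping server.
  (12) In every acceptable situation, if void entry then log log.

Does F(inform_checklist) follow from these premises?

No

Premise 1 is O(forward_minutes → ¬inform_checklist), but O(forward_minutes) is not derivable from the premises (the permission P(forward_minutes) asserts only ¬O(¬forward_minutes), not O(forward_minutes)), so it does not yield O(¬inform_checklist).
No other premise forces O(¬inform_checklist). An ideal world satisfying every premise can still have inform_checklist true, so F(inform_checklist) is not derivable.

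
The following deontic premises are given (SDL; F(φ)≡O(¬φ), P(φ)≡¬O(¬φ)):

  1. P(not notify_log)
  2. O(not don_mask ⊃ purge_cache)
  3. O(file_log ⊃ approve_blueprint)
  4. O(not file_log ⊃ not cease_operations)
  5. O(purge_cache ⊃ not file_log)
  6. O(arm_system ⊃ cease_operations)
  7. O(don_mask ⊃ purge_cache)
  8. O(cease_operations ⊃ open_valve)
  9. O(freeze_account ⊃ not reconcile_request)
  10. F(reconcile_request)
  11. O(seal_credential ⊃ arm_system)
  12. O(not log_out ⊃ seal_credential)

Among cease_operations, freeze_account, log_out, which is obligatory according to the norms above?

log_out

Premises 2 and 7 are O(not don_mask ⊃ purge_cache) and O(don_mask ⊃ purge_cache); every ideal world satisfies not don_mask or don_mask, so in either case purge_cache holds — hence O(purge_cache).
Applying K to premise 5 (O(purge_cache ⊃ not file_log)) and O(purge_cache) yields O(not file_log).
Premise 4 is O(not file_log ⊃ not cease_operations); since O(not file_log), deontic closure gives O(not cease_operations).
The contrapositive of premise 6 (O(arm_system ⊃ cease_operations)) is O(not cease_operations ⊃ not arm_system), and O(not cease_operations) is already established, so O(not arm_system).
Premise 11 is O(seal_credential ⊃ arm_system); contrapositively O(not arm_system ⊃ not seal_credential). Since O(not arm_system) holds, K gives O(not seal_credential).
Premise 12, O(not log_out ⊃ seal_credential), contraposes to O(not seal_credential ⊃ log_out); with O(not seal_credential) we get O(log_out).
So O(log_out) holds — log_out is obligatory. None of the other listed options is made obligatory by any chain of premises.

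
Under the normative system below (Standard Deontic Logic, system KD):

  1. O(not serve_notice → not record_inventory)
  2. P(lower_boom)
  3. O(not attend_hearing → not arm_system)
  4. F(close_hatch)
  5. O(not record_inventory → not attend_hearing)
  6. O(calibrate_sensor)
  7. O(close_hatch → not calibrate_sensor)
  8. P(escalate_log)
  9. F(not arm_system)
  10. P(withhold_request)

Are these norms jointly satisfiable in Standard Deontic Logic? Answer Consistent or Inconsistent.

Consistent

Premise 7 is O(close_hatch → not calibrate_sensor), but O(close_hatch) is not derivable from the premises, so it does not yield O(not calibrate_sensor).
So O(not calibrate_sensor) is not derivable, and the apparent clash with O(calibrate_sensor) does not arise.
A world satisfying every obligation exists (e.g. arm_system=true, attend_hearing=true, calibrate_sensor=true, close_hatch=false, escalate_log=false, lower_boom=false, record_inventory=true, serve_notice=true, withhold_request=false); no atom is both obligatory and forbidden, so the set is consistent.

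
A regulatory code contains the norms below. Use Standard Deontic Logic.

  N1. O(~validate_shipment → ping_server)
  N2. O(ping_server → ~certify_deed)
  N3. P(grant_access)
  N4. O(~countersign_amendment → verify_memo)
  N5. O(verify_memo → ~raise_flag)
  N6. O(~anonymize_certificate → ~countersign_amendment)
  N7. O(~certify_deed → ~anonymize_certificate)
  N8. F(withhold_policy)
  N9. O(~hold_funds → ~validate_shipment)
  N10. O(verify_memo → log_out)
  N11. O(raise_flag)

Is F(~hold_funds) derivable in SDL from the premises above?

Yes

Premise 11 gives O(raise_flag).
The contrapositive of premise 5 (O(verify_memo → ~raise_flag)) is O(raise_flag → ~verify_memo), and O(raise_flag) is already established, so O(~verify_memo).
The contrapositive of premise 4 (O(~countersign_amendment → verify_memo)) is O(~verify_memo → countersign_amendment), and O(~verify_memo) is already established, so O(countersign_amendment).
Premise 6, O(~anonymize_certificate → ~countersign_amendment), contraposes to O(countersign_amendment → anonymize_certificate); with O(countersign_amendment) we get O(anonymize_certificate).
Premise 7 is O(~certify_deed → ~anonymize_certificate); contrapositively O(anonymize_certificate → certify_deed). Since O(anonymize_certificate) holds, K gives O(certify_deed).
The contrapositive of premise 2 (O(ping_server → ~certify_deed)) is O(certify_deed → ~ping_server), and O(certify_deed) is already established, so O(~ping_server).
Premise 1, O(~validate_shipment → ping_server), contraposes to O(~ping_server → validate_shipment); with O(~ping_server) we get O(validate_shipment).
The contrapositive of premise 9 (O(~hold_funds → ~validate_shipment)) is O(validate_shipment → hold_funds), and O(validate_shipment) is already established, so O(hold_funds).
Premises 3, 8, 10 do not contribute to this derivation.
So O(hold_funds) holds, i.e. F(~hold_funds). The claim follows.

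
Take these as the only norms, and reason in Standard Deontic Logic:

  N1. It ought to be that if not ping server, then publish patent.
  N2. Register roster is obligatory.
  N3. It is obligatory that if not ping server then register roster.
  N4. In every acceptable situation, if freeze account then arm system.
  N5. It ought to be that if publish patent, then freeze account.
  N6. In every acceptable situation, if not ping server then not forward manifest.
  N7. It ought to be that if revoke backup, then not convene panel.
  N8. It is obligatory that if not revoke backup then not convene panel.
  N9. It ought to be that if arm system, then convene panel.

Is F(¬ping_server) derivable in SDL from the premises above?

Yes

Premises 8 and 7 cover both cases: O(¬revoke_backup → ¬convene_panel) and O(revoke_backup → ¬convene_panel). Since ¬revoke_backup ∨ revoke_backup is a tautology, O(¬convene_panel) follows.
Premise 9, O(arm_system → convene_panel), contraposes to O(¬convene_panel → ¬arm_system); with O(¬convene_panel) we get O(¬arm_system).
The contrapositive of premise 4 (O(freeze_account → arm_system)) is O(¬arm_system → ¬freeze_account), and O(¬arm_system) is already established, so O(¬freeze_account).
Premise 5 is O(publish_patent → freeze_account); contrapositively O(¬freeze_account → ¬publish_patent). Since O(¬freeze_account) holds, K gives O(¬publish_patent).
Premise 1, O(¬ping_server → publish_patent), contraposes to O(¬publish_patent → ping_server); with O(¬publish_patent) we get O(ping_server).
Premises 2, 3, 6 do not contribute to this derivation.
So O(ping_server) holds, i.e. F(¬ping_server). The claim follows.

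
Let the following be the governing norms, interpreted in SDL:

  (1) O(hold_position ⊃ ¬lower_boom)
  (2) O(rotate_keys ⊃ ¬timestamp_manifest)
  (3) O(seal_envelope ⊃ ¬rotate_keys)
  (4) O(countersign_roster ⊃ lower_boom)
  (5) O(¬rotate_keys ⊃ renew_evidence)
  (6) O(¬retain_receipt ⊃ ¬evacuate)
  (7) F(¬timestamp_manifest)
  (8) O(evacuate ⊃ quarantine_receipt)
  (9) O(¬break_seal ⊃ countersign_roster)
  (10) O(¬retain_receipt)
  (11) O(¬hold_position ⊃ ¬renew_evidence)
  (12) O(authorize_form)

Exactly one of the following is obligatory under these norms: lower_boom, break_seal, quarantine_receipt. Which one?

Premise 7 is F(¬timestamp_manifest), i.e. O(timestamp_manifest).
Premise 2 is O(rotate_keys ⊃ ¬timestamp_manifest); contrapositively O(timestamp_manifest ⊃ ¬rotate_keys). Since O(timestamp_manifest) holds, K gives O(¬rotate_keys).
Applying K to premise 5 (O(¬rotate_keys ⊃ renew_evidence)) and O(¬rotate_keys) yields O(renew_evidence).
The contrapositive of premise 11 (O(¬hold_position ⊃ ¬renew_evidence)) is O(renew_evidence ⊃ hold_position), and O(renew_evidence) is already established, so O(hold_position).
From O(hold_position) and premise 1, O(hold_position ⊃ ¬lower_boom), we obtain O(¬lower_boom).
Premise 4 is O(countersign_roster ⊃ lower_boom); contrapositively O(¬lower_boom ⊃ ¬countersign_roster). Since O(¬lower_boom) holds, K gives O(¬countersign_roster).
The contrapositive of premise 9 (O(¬break_seal ⊃ countersign_roster)) is O(¬countersign_roster ⊃ break_seal), and O(¬countersign_roster) is already established, so O(break_seal).
So O(break_seal) holds — break_seal is obligatory. None of the other listed options is made obligatory by any chain of premises.

break_seal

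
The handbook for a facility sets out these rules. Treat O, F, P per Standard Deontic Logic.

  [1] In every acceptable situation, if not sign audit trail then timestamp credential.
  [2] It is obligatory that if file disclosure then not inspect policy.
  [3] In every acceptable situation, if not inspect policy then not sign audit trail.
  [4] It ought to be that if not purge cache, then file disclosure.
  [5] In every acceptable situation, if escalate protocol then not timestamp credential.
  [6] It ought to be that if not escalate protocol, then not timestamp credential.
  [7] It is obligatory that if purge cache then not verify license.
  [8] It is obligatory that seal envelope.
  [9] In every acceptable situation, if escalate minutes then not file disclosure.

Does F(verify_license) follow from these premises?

Premises 5 and 6 are O(escalate_protocol → ¬timestamp_credential) and O(¬escalate_protocol → ¬timestamp_credential); every ideal world satisfies escalate_protocol or ¬escalate_protocol, so in either case ¬timestamp_credential holds — hence O(¬timestamp_credential).
Premise 1, O(¬sign_audit_trail → timestamp_credential), contraposes to O(¬timestamp_credential → sign_audit_trail); with O(¬timestamp_credential) we get O(sign_audit_trail).
The contrapositive of premise 3 (O(¬inspect_policy → ¬sign_audit_trail)) is O(sign_audit_trail → inspect_policy), and O(sign_audit_trail) is already established, so O(inspect_policy).
Premise 2, O(file_disclosure → ¬inspect_policy), contraposes to O(inspect_policy → ¬file_disclosure); with O(inspect_policy) we get O(¬file_disclosure).
Premise 4 is O(¬purge_cache → file_disclosure); contrapositively O(¬file_disclosure → purge_cache). Since O(¬file_disclosure) holds, K gives O(purge_cache).
Premise 7 is O(purge_cache → ¬verify_license); since O(purge_cache), deontic closure gives O(¬verify_license).
Premises 8, 9 do not contribute to this derivation.
So O(¬verify_license) holds, i.e. F(verify_license). The claim follows.

Yes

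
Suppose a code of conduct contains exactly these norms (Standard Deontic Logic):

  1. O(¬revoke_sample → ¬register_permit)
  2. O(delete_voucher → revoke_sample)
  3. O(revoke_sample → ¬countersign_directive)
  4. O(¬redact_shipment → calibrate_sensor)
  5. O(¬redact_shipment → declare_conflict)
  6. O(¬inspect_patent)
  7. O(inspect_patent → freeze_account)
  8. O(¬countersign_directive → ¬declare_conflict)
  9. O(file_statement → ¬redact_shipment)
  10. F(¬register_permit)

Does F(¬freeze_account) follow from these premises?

Premise 7 is O(inspect_patent → freeze_account), but O(inspect_patent) is not derivable from the premises, so it does not yield O(freeze_account).
No other premise forces O(freeze_account). An ideal world satisfying every premise can still have ¬freeze_account true, so F(¬freeze_account) is not derivable.

No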